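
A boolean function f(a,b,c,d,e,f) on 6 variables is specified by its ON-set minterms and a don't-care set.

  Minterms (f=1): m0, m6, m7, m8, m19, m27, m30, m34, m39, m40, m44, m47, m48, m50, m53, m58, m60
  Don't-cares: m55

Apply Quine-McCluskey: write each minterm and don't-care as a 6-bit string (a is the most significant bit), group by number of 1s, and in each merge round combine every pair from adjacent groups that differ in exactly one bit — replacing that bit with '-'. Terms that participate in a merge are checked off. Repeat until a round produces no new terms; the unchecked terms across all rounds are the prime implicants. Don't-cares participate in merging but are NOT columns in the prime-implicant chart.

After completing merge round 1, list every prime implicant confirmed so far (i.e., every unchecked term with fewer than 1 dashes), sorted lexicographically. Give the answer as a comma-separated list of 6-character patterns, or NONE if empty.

[col 0] 000000*, 000110*, 000111*, 001000*, 010011*, 011011*, 011110, 100010*, 100111*, 101000*, 101100*, 101111*, 110000*, 110010*, 110101*, 110111*, 111010*, 111100*
[col 1] -00111, -01000, 00-000, 00011-, 01-011, 1-0010, 1-0111, 1-1100, 10-111, 101-00, 11-010, 1100-0, 1101-1
Prime implicants: -00111, -01000, 00-000, 00011-, 01-011, 011110, 1-0010, 1-0111, 1-1100, 10-111, 101-00, 11-010, 1100-0, 1101-1

011110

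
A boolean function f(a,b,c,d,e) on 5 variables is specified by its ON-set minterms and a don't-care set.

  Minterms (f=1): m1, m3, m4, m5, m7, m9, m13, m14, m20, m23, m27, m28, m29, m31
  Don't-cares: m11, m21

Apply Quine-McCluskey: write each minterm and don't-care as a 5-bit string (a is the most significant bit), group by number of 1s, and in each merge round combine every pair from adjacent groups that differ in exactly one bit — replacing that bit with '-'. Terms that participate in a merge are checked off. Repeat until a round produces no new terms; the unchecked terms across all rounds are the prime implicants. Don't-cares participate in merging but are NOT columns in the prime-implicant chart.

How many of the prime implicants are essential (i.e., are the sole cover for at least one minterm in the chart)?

3

[col 0] 00001*, 00011*, 00100*, 00101*, 00111*, 01001*, 01011*, 01101*, 01110, 10100*, 10101*, 10111*, 11011*, 11100*, 11101*, 11111*
[col 1] -0100*, -0101*, -0111*, -1011, -1101*, 0-001*, 0-011*, 0-101*, 00-01*, 00-11*, 000-1*, 001-1*, 0010-*, 01-01*, 010-1*, 1-100*, 1-101*, 1-111*, 101-1*, 1010-*, 11-11, 111-1*, 1110-*
[col 2] --101, -01-1, -010-, 0--01, 0-0-1, 00--1, 1-1-1, 1-10-
Prime implicants: --101, -01-1, -010-, -1011, 0--01, 0-0-1, 00--1, 01110, 1-1-1, 1-10-, 11-11
PI chart (minterm → PIs covering it):
  1 | 0--01,0-0-1,00--1
  3 | 0-0-1,00--1
  4 | -010-  (sole → essential)
  5 | --101,-01-1,-010-,0--01,00--1
  7 | -01-1,00--1
  9 | 0--01,0-0-1
  13 | --101,0--01
  14 | 01110  (sole → essential)
  20 | -010-,1-10-
  23 | -01-1,1-1-1
  27 | -1011,11-11
  28 | 1-10-  (sole → essential)
  29 | --101,1-1-1,1-10-
  31 | 1-1-1,11-11
Essential prime implicants: -010-, 01110, 1-10-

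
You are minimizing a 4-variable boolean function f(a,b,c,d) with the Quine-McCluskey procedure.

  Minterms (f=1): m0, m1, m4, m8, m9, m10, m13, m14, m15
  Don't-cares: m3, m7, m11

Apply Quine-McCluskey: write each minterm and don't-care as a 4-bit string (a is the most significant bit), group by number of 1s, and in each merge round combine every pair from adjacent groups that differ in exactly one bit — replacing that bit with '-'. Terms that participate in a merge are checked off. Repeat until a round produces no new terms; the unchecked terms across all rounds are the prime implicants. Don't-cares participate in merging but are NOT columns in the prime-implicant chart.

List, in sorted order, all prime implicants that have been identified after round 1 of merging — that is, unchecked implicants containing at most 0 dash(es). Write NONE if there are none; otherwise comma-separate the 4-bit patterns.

size-2^0 implicants → 0000(✓)  0001(✓)  0011(✓)  0100(✓)  0111(✓)  1000(✓)  1001(✓)  1010(✓)  1011(✓)  1101(✓)  1110(✓)  1111(✓)
size-2^1 implicants → -000(✓)  -001(✓)  -011(✓)  -111(✓)  0-00  0-11(✓)  00-1(✓)  000-(✓)  1-01(✓)  1-10(✓)  1-11(✓)  10-0(✓)  10-1(✓)  100-(✓)  101-(✓)  11-1(✓)  111-(✓)
size-2^2 implicants → --11  -0-1  -00-  1--1  1-1-  10--
Unchecked terms (primes): --11, -0-1, -00-, 0-00, 1--1, 1-1-, 10--

NONE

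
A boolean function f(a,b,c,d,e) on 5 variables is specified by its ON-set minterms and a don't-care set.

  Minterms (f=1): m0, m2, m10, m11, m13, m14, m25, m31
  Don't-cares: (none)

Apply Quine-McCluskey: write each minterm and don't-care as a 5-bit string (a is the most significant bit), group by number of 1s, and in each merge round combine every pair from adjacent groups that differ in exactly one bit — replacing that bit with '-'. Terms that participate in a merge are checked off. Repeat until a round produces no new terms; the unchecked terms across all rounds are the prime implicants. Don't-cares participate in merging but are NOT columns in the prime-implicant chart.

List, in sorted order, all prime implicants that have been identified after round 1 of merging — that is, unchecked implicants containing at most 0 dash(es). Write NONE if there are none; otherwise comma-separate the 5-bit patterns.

Round 0: 00000✓ 00010✓ 01010✓ 01011✓ 01101 01110✓ 11001 11111
Round 1: 0-010 000-0 01-10 0101-
PIs = {0-010, 000-0, 01-10, 0101-, 01101, 11001, 11111}

01101, 11001, 11111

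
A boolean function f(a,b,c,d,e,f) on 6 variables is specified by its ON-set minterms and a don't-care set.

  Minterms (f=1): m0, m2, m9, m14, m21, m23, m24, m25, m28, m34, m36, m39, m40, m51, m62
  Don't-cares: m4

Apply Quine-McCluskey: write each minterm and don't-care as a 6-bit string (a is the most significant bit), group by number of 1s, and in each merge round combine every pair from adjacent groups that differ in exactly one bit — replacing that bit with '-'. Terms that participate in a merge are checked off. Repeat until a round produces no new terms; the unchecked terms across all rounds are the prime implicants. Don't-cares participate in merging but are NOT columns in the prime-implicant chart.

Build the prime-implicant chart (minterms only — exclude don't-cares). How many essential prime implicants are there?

10

size-2^0 implicants → 000000(✓)  000010(✓)  000100(✓)  001001(✓)  001110  010101(✓)  010111(✓)  011000(✓)  011001(✓)  011100(✓)  100010(✓)  100100(✓)  100111  101000  110011  111110
size-2^1 implicants → -00010  -00100  0-1001  000-00  0000-0  0101-1  011-00  01100-
Unchecked terms (primes): -00010, -00100, 0-1001, 000-00, 0000-0, 001110, 0101-1, 011-00, 01100-, 100111, 101000, 110011, 111110
Minterm coverage:
  m0 ⊆ 000-00,0000-0
  m2 ⊆ -00010,0000-0
  m9 ⊆ 0-1001 [E]
  m14 ⊆ 001110 [E]
  m21 ⊆ 0101-1 [E]
  m23 ⊆ 0101-1 [E]
  m24 ⊆ 011-00,01100-
  m25 ⊆ 0-1001,01100-
  m28 ⊆ 011-00 [E]
  m34 ⊆ -00010 [E]
  m36 ⊆ -00100 [E]
  m39 ⊆ 100111 [E]
  m40 ⊆ 101000 [E]
  m51 ⊆ 110011 [E]
  m62 ⊆ 111110 [E]
E = {-00010, -00100, 0-1001, 001110, 0101-1, 011-00, 100111, 101000, 110011, 111110}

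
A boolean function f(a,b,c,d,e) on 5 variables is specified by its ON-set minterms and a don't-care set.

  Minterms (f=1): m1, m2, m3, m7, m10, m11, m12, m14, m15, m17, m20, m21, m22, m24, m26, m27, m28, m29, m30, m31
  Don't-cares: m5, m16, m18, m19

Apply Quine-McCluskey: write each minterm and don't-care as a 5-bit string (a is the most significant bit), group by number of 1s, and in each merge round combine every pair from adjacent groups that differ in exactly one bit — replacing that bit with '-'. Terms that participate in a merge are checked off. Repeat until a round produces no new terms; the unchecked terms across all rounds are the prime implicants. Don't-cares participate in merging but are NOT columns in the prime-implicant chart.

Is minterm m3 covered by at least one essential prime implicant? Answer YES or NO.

size-2^0 implicants → 00001(✓)  00010(✓)  00011(✓)  00101(✓)  00111(✓)  01010(✓)  01011(✓)  01100(✓)  01110(✓)  01111(✓)  10000(✓)  10001(✓)  10010(✓)  10011(✓)  10100(✓)  10101(✓)  10110(✓)  11000(✓)  11010(✓)  11011(✓)  11100(✓)  11101(✓)  11110(✓)  11111(✓)
size-2^1 implicants → -0001(✓)  -0010(✓)  -0011(✓)  -0101(✓)  -1010(✓)  -1011(✓)  -1100(✓)  -1110(✓)  -1111(✓)  0-010(✓)  0-011(✓)  0-111(✓)  00-01(✓)  00-11(✓)  000-1(✓)  0001-(✓)  001-1(✓)  01-10(✓)  01-11(✓)  0101-(✓)  011-0(✓)  0111-(✓)  1-000(✓)  1-010(✓)  1-011(✓)  1-100(✓)  1-101(✓)  1-110(✓)  10-00(✓)  10-01(✓)  10-10(✓)  100-0(✓)  100-1(✓)  1000-(✓)  1001-(✓)  101-0(✓)  1010-(✓)  11-00(✓)  11-10(✓)  11-11(✓)  110-0(✓)  1101-(✓)  111-0(✓)  111-1(✓)  1110-(✓)  1111-(✓)
size-2^2 implicants → --010(✓)  --011(✓)  -0-01  -00-1  -001-(✓)  -1-10(✓)  -1-11(✓)  -101-(✓)  -11-0  -111-(✓)  0--11  0-01-(✓)  00--1  01-1-(✓)  1--00(✓)  1--10(✓)  1-0-0(✓)  1-01-(✓)  1-1-0(✓)  1-10-  10--0(✓)  10-0-  100--  11--0(✓)  11-1-(✓)  111--
size-2^3 implicants → --01-  -1-1-  1---0
Unchecked terms (primes): --01-, -0-01, -00-1, -1-1-, -11-0, 0--11, 00--1, 1---0, 1-10-, 10-0-, 100--, 111--
Minterm coverage:
  m1 ⊆ -0-01,-00-1,00--1
  m2 ⊆ --01- [E]
  m3 ⊆ --01-,-00-1,0--11,00--1
  m7 ⊆ 0--11,00--1
  m10 ⊆ --01-,-1-1-
  m11 ⊆ --01-,-1-1-,0--11
  m12 ⊆ -11-0 [E]
  m14 ⊆ -1-1-,-11-0
  m15 ⊆ -1-1-,0--11
  m17 ⊆ -0-01,-00-1,10-0-,100--
  m20 ⊆ 1---0,1-10-,10-0-
  m21 ⊆ -0-01,1-10-,10-0-
  m22 ⊆ 1---0 [E]
  m24 ⊆ 1---0 [E]
  m26 ⊆ --01-,-1-1-,1---0
  m27 ⊆ --01-,-1-1-
  m28 ⊆ -11-0,1---0,1-10-,111--
  m29 ⊆ 1-10-,111--
  m30 ⊆ -1-1-,-11-0,1---0,111--
  m31 ⊆ -1-1-,111--
E = {--01-, -11-0, 1---0}

YES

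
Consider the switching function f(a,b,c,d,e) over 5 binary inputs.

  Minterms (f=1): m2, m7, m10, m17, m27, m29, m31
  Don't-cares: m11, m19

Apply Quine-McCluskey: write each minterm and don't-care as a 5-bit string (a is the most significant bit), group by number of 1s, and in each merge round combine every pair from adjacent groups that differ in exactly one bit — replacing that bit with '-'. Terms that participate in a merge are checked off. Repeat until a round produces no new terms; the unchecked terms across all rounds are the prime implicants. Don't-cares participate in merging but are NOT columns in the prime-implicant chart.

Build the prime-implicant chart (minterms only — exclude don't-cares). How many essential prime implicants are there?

4

[col 0] 00010*, 00111, 01010*, 01011*, 10001*, 10011*, 11011*, 11101*, 11111*
[col 1] -1011, 0-010, 0101-, 1-011, 100-1, 11-11, 111-1
Prime implicants: -1011, 0-010, 00111, 0101-, 1-011, 100-1, 11-11, 111-1
PI chart (minterm → PIs covering it):
  2 | 0-010  (sole → essential)
  7 | 00111  (sole → essential)
  10 | 0-010,0101-
  17 | 100-1  (sole → essential)
  27 | -1011,1-011,11-11
  29 | 111-1  (sole → essential)
  31 | 11-11,111-1
Essential prime implicants: 0-010, 00111, 100-1, 111-1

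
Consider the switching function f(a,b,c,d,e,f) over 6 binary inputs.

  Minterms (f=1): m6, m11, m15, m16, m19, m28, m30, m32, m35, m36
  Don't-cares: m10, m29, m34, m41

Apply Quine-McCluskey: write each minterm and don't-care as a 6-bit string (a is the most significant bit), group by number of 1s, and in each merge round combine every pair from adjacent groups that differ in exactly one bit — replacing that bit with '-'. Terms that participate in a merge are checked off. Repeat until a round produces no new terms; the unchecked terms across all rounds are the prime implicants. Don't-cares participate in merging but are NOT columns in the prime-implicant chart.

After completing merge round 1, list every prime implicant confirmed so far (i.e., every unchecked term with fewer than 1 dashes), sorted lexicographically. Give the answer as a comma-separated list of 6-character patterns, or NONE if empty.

000110, 010000, 010011, 101001

Round 0: 000110 001010✓ 001011✓ 001111✓ 010000 010011 011100✓ 011101✓ 011110✓ 100000✓ 100010✓ 100011✓ 100100✓ 101001
Round 1: 001-11 00101- 0111-0 01110- 100-00 1000-0 10001-
PIs = {000110, 001-11, 00101-, 010000, 010011, 0111-0, 01110-, 100-00, 1000-0, 10001-, 101001}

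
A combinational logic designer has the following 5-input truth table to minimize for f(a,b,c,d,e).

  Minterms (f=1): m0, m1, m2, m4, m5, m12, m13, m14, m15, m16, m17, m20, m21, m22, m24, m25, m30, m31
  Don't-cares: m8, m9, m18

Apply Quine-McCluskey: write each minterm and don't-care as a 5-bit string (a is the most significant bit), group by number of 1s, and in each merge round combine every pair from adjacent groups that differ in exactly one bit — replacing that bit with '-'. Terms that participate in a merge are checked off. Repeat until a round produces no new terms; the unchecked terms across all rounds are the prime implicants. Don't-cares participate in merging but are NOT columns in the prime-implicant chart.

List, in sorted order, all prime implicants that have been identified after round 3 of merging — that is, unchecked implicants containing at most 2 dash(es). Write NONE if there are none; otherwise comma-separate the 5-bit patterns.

-00-0, -111-, 011--, 1-110, 10--0

size-2^0 implicants → 00000(✓)  00001(✓)  00010(✓)  00100(✓)  00101(✓)  01000(✓)  01001(✓)  01100(✓)  01101(✓)  01110(✓)  01111(✓)  10000(✓)  10001(✓)  10010(✓)  10100(✓)  10101(✓)  10110(✓)  11000(✓)  11001(✓)  11110(✓)  11111(✓)
size-2^1 implicants → -0000(✓)  -0001(✓)  -0010(✓)  -0100(✓)  -0101(✓)  -1000(✓)  -1001(✓)  -1110(✓)  -1111(✓)  0-000(✓)  0-001(✓)  0-100(✓)  0-101(✓)  00-00(✓)  00-01(✓)  000-0(✓)  0000-(✓)  0010-(✓)  01-00(✓)  01-01(✓)  0100-(✓)  011-0(✓)  011-1(✓)  0110-(✓)  0111-(✓)  1-000(✓)  1-001(✓)  1-110  10-00(✓)  10-01(✓)  10-10(✓)  100-0(✓)  1000-(✓)  101-0(✓)  1010-(✓)  1100-(✓)  1111-(✓)
size-2^2 implicants → --000(✓)  --001(✓)  -0-00(✓)  -0-01(✓)  -00-0  -000-(✓)  -010-(✓)  -100-(✓)  -111-  0--00(✓)  0--01(✓)  0-00-(✓)  0-10-(✓)  00-0-(✓)  01-0-(✓)  011--  1-00-(✓)  10--0  10-0-(✓)
size-2^3 implicants → --00-  -0-0-  0--0-
Unchecked terms (primes): --00-, -0-0-, -00-0, -111-, 0--0-, 011--, 1-110, 10--0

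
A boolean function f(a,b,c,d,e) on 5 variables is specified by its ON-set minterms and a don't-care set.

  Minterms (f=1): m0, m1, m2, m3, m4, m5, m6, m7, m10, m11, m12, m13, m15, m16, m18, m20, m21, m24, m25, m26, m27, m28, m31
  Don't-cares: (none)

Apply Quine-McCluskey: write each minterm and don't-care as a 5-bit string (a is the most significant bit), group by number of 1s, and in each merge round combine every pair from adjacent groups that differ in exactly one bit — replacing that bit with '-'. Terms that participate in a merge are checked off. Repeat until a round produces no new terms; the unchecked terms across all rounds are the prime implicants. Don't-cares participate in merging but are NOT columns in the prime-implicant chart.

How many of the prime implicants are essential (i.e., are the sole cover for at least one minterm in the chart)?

4

size-2^0 implicants → 00000(✓)  00001(✓)  00010(✓)  00011(✓)  00100(✓)  00101(✓)  00110(✓)  00111(✓)  01010(✓)  01011(✓)  01100(✓)  01101(✓)  01111(✓)  10000(✓)  10010(✓)  10100(✓)  10101(✓)  11000(✓)  11001(✓)  11010(✓)  11011(✓)  11100(✓)  11111(✓)
size-2^1 implicants → -0000(✓)  -0010(✓)  -0100(✓)  -0101(✓)  -1010(✓)  -1011(✓)  -1100(✓)  -1111(✓)  0-010(✓)  0-011(✓)  0-100(✓)  0-101(✓)  0-111(✓)  00-00(✓)  00-01(✓)  00-10(✓)  00-11(✓)  000-0(✓)  000-1(✓)  0000-(✓)  0001-(✓)  001-0(✓)  001-1(✓)  0010-(✓)  0011-(✓)  01-11(✓)  0101-(✓)  011-1(✓)  0110-(✓)  1-000(✓)  1-010(✓)  1-100(✓)  10-00(✓)  100-0(✓)  1010-(✓)  11-00(✓)  11-11(✓)  110-0(✓)  110-1(✓)  1100-(✓)  1101-(✓)
size-2^2 implicants → --010  --100  -0-00  -00-0  -010-  -1-11  -101-  0--11  0-01-  0-1-1  0-10-  00--0(✓)  00--1(✓)  00-0-(✓)  00-1-(✓)  000--(✓)  001--(✓)  1--00  1-0-0  110--
size-2^3 implicants → 00---
Unchecked terms (primes): --010, --100, -0-00, -00-0, -010-, -1-11, -101-, 0--11, 0-01-, 0-1-1, 0-10-, 00---, 1--00, 1-0-0, 110--
Minterm coverage:
  m0 ⊆ -0-00,-00-0,00---
  m1 ⊆ 00--- [E]
  m2 ⊆ --010,-00-0,0-01-,00---
  m3 ⊆ 0--11,0-01-,00---
  m4 ⊆ --100,-0-00,-010-,0-10-,00---
  m5 ⊆ -010-,0-1-1,0-10-,00---
  m6 ⊆ 00--- [E]
  m7 ⊆ 0--11,0-1-1,00---
  m10 ⊆ --010,-101-,0-01-
  m11 ⊆ -1-11,-101-,0--11,0-01-
  m12 ⊆ --100,0-10-
  m13 ⊆ 0-1-1,0-10-
  m15 ⊆ -1-11,0--11,0-1-1
  m16 ⊆ -0-00,-00-0,1--00,1-0-0
  m18 ⊆ --010,-00-0,1-0-0
  m20 ⊆ --100,-0-00,-010-,1--00
  m21 ⊆ -010- [E]
  m24 ⊆ 1--00,1-0-0,110--
  m25 ⊆ 110-- [E]
  m26 ⊆ --010,-101-,1-0-0,110--
  m27 ⊆ -1-11,-101-,110--
  m28 ⊆ --100,1--00
  m31 ⊆ -1-11 [E]
E = {-010-, -1-11, 00---, 110--}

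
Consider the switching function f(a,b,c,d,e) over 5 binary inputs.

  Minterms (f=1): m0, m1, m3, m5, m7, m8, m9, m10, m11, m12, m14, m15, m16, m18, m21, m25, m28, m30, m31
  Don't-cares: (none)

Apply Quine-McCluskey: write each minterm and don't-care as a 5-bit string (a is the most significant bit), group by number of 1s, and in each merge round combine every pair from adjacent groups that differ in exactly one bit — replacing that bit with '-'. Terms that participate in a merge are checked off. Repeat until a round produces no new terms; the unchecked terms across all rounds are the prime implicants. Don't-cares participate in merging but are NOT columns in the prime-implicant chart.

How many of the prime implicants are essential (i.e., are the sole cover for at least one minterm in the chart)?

size-2^0 implicants → 00000(✓)  00001(✓)  00011(✓)  00101(✓)  00111(✓)  01000(✓)  01001(✓)  01010(✓)  01011(✓)  01100(✓)  01110(✓)  01111(✓)  10000(✓)  10010(✓)  10101(✓)  11001(✓)  11100(✓)  11110(✓)  11111(✓)
size-2^1 implicants → -0000  -0101  -1001  -1100(✓)  -1110(✓)  -1111(✓)  0-000(✓)  0-001(✓)  0-011(✓)  0-111(✓)  00-01(✓)  00-11(✓)  000-1(✓)  0000-(✓)  001-1(✓)  01-00(✓)  01-10(✓)  01-11(✓)  010-0(✓)  010-1(✓)  0100-(✓)  0101-(✓)  011-0(✓)  0111-(✓)  100-0  111-0(✓)  1111-(✓)
size-2^2 implicants → -11-0  -111-  0--11  0-0-1  0-00-  00--1  01--0  01-1-  010--
Unchecked terms (primes): -0000, -0101, -1001, -11-0, -111-, 0--11, 0-0-1, 0-00-, 00--1, 01--0, 01-1-, 010--, 100-0
Minterm coverage:
  m0 ⊆ -0000,0-00-
  m1 ⊆ 0-0-1,0-00-,00--1
  m3 ⊆ 0--11,0-0-1,00--1
  m5 ⊆ -0101,00--1
  m7 ⊆ 0--11,00--1
  m8 ⊆ 0-00-,01--0,010--
  m9 ⊆ -1001,0-0-1,0-00-,010--
  m10 ⊆ 01--0,01-1-,010--
  m11 ⊆ 0--11,0-0-1,01-1-,010--
  m12 ⊆ -11-0,01--0
  m14 ⊆ -11-0,-111-,01--0,01-1-
  m15 ⊆ -111-,0--11,01-1-
  m16 ⊆ -0000,100-0
  m18 ⊆ 100-0 [E]
  m21 ⊆ -0101 [E]
  m25 ⊆ -1001 [E]
  m28 ⊆ -11-0 [E]
  m30 ⊆ -11-0,-111-
  m31 ⊆ -111- [E]
E = {-0101, -1001, -11-0, -111-, 100-0}

5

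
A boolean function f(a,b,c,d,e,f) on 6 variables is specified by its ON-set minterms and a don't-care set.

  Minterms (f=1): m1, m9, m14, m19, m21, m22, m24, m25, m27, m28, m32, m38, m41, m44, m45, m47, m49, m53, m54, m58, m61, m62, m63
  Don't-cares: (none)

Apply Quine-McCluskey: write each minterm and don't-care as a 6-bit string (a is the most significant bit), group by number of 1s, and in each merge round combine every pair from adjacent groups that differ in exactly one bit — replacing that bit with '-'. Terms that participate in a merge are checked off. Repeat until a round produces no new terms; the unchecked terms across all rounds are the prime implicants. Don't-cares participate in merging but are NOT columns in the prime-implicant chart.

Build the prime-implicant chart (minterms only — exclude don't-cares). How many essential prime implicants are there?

12

[col 0] 000001*, 001001*, 001110, 010011*, 010101*, 010110*, 011000*, 011001*, 011011*, 011100*, 100000, 100110*, 101001*, 101100*, 101101*, 101111*, 110001*, 110101*, 110110*, 111010*, 111101*, 111110*, 111111*
[col 1] -01001, -10101, -10110, 0-1001, 00-001, 01-011, 011-00, 0110-1, 01100-, 1-0110, 1-1101*, 1-1111*, 101-01, 1011-1*, 10110-, 11-101, 11-110, 110-01, 111-10, 1111-1*, 11111-
[col 2] 1-11-1
Prime implicants: -01001, -10101, -10110, 0-1001, 00-001, 001110, 01-011, 011-00, 0110-1, 01100-, 1-0110, 1-11-1, 100000, 101-01, 10110-, 11-101, 11-110, 110-01, 111-10, 11111-
PI chart (minterm → PIs covering it):
  1 | 00-001  (sole → essential)
  9 | -01001,0-1001,00-001
  14 | 001110  (sole → essential)
  19 | 01-011  (sole → essential)
  21 | -10101  (sole → essential)
  22 | -10110  (sole → essential)
  24 | 011-00,01100-
  25 | 0-1001,0110-1,01100-
  27 | 01-011,0110-1
  28 | 011-00  (sole → essential)
  32 | 100000  (sole → essential)
  38 | 1-0110  (sole → essential)
  41 | -01001,101-01
  44 | 10110-  (sole → essential)
  45 | 1-11-1,101-01,10110-
  47 | 1-11-1  (sole → essential)
  49 | 110-01  (sole → essential)
  53 | -10101,11-101,110-01
  54 | -10110,1-0110,11-110
  58 | 111-10  (sole → essential)
  61 | 1-11-1,11-101
  62 | 11-110,111-10,11111-
  63 | 1-11-1,11111-
Essential prime implicants: -10101, -10110, 00-001, 001110, 01-011, 011-00, 1-0110, 1-11-1, 100000, 10110-, 110-01, 111-10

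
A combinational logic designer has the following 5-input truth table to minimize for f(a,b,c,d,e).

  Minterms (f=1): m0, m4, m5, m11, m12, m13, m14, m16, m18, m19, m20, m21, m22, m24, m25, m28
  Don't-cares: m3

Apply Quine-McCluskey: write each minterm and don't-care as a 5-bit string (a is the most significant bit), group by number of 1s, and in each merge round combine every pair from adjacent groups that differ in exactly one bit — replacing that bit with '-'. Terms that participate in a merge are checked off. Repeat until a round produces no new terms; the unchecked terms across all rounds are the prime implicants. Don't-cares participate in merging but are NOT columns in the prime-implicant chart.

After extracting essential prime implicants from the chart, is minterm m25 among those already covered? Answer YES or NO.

size-2^0 implicants → 00000(✓)  00011(✓)  00100(✓)  00101(✓)  01011(✓)  01100(✓)  01101(✓)  01110(✓)  10000(✓)  10010(✓)  10011(✓)  10100(✓)  10101(✓)  10110(✓)  11000(✓)  11001(✓)  11100(✓)
size-2^1 implicants → -0000(✓)  -0011  -0100(✓)  -0101(✓)  -1100(✓)  0-011  0-100(✓)  0-101(✓)  00-00(✓)  0010-(✓)  011-0  0110-(✓)  1-000(✓)  1-100(✓)  10-00(✓)  10-10(✓)  100-0(✓)  1001-  101-0(✓)  1010-(✓)  11-00(✓)  1100-
size-2^2 implicants → --100  -0-00  -010-  0-10-  1--00  10--0
Unchecked terms (primes): --100, -0-00, -0011, -010-, 0-011, 0-10-, 011-0, 1--00, 10--0, 1001-, 1100-
Minterm coverage:
  m0 ⊆ -0-00 [E]
  m4 ⊆ --100,-0-00,-010-,0-10-
  m5 ⊆ -010-,0-10-
  m11 ⊆ 0-011 [E]
  m12 ⊆ --100,0-10-,011-0
  m13 ⊆ 0-10- [E]
  m14 ⊆ 011-0 [E]
  m16 ⊆ -0-00,1--00,10--0
  m18 ⊆ 10--0,1001-
  m19 ⊆ -0011,1001-
  m20 ⊆ --100,-0-00,-010-,1--00,10--0
  m21 ⊆ -010- [E]
  m22 ⊆ 10--0 [E]
  m24 ⊆ 1--00,1100-
  m25 ⊆ 1100- [E]
  m28 ⊆ --100,1--00
E = {-0-00, -010-, 0-011, 0-10-, 011-0, 10--0, 1100-}

YES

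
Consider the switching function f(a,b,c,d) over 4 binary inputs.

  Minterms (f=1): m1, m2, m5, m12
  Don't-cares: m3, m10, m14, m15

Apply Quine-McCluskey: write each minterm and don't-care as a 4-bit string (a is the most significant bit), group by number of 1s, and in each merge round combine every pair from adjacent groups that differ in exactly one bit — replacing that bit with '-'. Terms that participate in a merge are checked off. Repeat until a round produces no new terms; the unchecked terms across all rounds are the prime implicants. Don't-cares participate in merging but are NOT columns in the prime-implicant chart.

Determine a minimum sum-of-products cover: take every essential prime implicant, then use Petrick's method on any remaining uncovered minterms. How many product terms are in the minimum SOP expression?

Round 0: 0001✓ 0010✓ 0011✓ 0101✓ 1010✓ 1100✓ 1110✓ 1111✓
Round 1: -010 0-01 00-1 001- 1-10 11-0 111-
PIs = {-010, 0-01, 00-1, 001-, 1-10, 11-0, 111-}
Coverage chart:
  m1: 0-01,00-1
  m2: -010,001-
  m5: 0-01 ←essential
  m12: 11-0 ←essential
Essential: 0-01, 11-0
Petrick residual → -010
Min cover (3 terms): b'cd' + a'c'd + abd'

3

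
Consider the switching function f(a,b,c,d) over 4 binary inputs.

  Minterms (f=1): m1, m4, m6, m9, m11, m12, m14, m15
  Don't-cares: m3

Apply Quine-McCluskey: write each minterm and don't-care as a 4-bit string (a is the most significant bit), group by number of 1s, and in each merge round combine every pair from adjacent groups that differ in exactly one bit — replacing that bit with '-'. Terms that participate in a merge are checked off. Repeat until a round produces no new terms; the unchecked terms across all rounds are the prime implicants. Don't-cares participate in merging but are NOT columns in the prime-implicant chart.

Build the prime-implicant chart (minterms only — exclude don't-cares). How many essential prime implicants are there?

Round 0: 0001✓ 0011✓ 0100✓ 0110✓ 1001✓ 1011✓ 1100✓ 1110✓ 1111✓
Round 1: -001✓ -011✓ -100✓ -110✓ 00-1✓ 01-0✓ 1-11 10-1✓ 11-0✓ 111-
Round 2: -0-1 -1-0
PIs = {-0-1, -1-0, 1-11, 111-}
Coverage chart:
  m1: -0-1 ←essential
  m4: -1-0 ←essential
  m6: -1-0 ←essential
  m9: -0-1 ←essential
  m11: -0-1,1-11
  m12: -1-0 ←essential
  m14: -1-0,111-
  m15: 1-11,111-
Essential: -0-1, -1-0

2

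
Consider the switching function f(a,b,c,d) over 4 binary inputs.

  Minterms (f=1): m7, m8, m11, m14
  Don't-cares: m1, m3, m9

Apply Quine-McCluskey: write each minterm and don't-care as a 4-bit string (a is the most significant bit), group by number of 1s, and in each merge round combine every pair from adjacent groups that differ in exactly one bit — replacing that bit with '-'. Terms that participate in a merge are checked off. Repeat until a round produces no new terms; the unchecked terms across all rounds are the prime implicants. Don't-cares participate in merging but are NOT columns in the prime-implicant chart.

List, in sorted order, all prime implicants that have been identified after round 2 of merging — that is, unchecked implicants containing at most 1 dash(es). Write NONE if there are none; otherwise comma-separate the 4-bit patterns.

0-11, 100-, 1110

size-2^0 implicants → 0001(✓)  0011(✓)  0111(✓)  1000(✓)  1001(✓)  1011(✓)  1110
size-2^1 implicants → -001(✓)  -011(✓)  0-11  00-1(✓)  10-1(✓)  100-
size-2^2 implicants → -0-1
Unchecked terms (primes): -0-1, 0-11, 100-, 1110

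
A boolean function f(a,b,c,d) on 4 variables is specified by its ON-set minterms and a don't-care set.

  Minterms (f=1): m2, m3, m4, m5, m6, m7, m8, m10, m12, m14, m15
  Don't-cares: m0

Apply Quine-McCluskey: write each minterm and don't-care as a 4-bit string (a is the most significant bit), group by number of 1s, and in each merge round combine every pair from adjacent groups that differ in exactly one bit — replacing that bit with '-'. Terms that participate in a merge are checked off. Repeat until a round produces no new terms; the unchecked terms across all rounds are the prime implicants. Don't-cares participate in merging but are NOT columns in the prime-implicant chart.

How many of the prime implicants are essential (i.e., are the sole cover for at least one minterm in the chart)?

size-2^0 implicants → 0000(✓)  0010(✓)  0011(✓)  0100(✓)  0101(✓)  0110(✓)  0111(✓)  1000(✓)  1010(✓)  1100(✓)  1110(✓)  1111(✓)
size-2^1 implicants → -000(✓)  -010(✓)  -100(✓)  -110(✓)  -111(✓)  0-00(✓)  0-10(✓)  0-11(✓)  00-0(✓)  001-(✓)  01-0(✓)  01-1(✓)  010-(✓)  011-(✓)  1-00(✓)  1-10(✓)  10-0(✓)  11-0(✓)  111-(✓)
size-2^2 implicants → --00(✓)  --10(✓)  -0-0(✓)  -1-0(✓)  -11-  0--0(✓)  0-1-  01--  1--0(✓)
size-2^3 implicants → ---0
Unchecked terms (primes): ---0, -11-, 0-1-, 01--
Minterm coverage:
  m2 ⊆ ---0,0-1-
  m3 ⊆ 0-1- [E]
  m4 ⊆ ---0,01--
  m5 ⊆ 01-- [E]
  m6 ⊆ ---0,-11-,0-1-,01--
  m7 ⊆ -11-,0-1-,01--
  m8 ⊆ ---0 [E]
  m10 ⊆ ---0 [E]
  m12 ⊆ ---0 [E]
  m14 ⊆ ---0,-11-
  m15 ⊆ -11- [E]
E = {---0, -11-, 0-1-, 01--}

4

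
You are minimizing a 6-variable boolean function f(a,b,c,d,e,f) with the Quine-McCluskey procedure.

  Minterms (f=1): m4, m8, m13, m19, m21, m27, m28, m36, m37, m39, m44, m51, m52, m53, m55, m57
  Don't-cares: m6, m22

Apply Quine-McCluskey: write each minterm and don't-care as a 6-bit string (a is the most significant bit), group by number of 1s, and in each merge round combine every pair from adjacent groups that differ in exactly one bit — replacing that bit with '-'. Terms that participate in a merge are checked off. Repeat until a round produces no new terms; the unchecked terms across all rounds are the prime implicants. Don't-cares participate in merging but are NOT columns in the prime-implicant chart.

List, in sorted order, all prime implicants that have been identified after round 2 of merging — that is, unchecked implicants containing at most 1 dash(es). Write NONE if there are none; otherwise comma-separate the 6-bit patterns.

-00100, -10011, -10101, 0-0110, 0001-0, 001000, 001101, 01-011, 011100, 10-100, 110-11, 111001

Round 0: 000100✓ 000110✓ 001000 001101 010011✓ 010101✓ 010110✓ 011011✓ 011100 100100✓ 100101✓ 100111✓ 101100✓ 110011✓ 110100✓ 110101✓ 110111✓ 111001
Round 1: -00100 -10011 -10101 0-0110 0001-0 01-011 1-0100✓ 1-0101✓ 1-0111✓ 10-100 1001-1✓ 10010-✓ 110-11 1101-1✓ 11010-✓
Round 2: 1-01-1 1-010-
PIs = {-00100, -10011, -10101, 0-0110, 0001-0, 001000, 001101, 01-011, 011100, 1-01-1, 1-010-, 10-100, 110-11, 111001}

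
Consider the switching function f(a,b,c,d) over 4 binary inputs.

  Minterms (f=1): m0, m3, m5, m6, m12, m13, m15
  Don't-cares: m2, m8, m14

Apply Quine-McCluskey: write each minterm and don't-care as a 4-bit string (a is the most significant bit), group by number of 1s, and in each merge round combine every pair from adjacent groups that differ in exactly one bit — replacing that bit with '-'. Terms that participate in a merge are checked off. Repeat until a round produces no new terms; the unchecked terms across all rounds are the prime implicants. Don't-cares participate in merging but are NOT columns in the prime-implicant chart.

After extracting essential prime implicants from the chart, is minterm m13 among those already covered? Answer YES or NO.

size-2^0 implicants → 0000(✓)  0010(✓)  0011(✓)  0101(✓)  0110(✓)  1000(✓)  1100(✓)  1101(✓)  1110(✓)  1111(✓)
size-2^1 implicants → -000  -101  -110  0-10  00-0  001-  1-00  11-0(✓)  11-1(✓)  110-(✓)  111-(✓)
size-2^2 implicants → 11--
Unchecked terms (primes): -000, -101, -110, 0-10, 00-0, 001-, 1-00, 11--
Minterm coverage:
  m0 ⊆ -000,00-0
  m3 ⊆ 001- [E]
  m5 ⊆ -101 [E]
  m6 ⊆ -110,0-10
  m12 ⊆ 1-00,11--
  m13 ⊆ -101,11--
  m15 ⊆ 11-- [E]
E = {-101, 001-, 11--}

YES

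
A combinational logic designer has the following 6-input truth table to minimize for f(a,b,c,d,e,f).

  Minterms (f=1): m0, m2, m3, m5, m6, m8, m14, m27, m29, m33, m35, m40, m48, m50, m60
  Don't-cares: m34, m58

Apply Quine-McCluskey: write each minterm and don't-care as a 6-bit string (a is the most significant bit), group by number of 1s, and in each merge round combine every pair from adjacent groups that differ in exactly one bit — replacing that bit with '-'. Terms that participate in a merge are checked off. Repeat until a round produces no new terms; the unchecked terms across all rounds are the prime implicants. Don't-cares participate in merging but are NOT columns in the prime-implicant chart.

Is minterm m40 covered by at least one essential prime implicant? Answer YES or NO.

YES

Round 0: 000000✓ 000010✓ 000011✓ 000101 000110✓ 001000✓ 001110✓ 011011 011101 100001✓ 100010✓ 100011✓ 101000✓ 110000✓ 110010✓ 111010✓ 111100
Round 1: -00010✓ -00011✓ -01000 00-000 00-110 000-10 0000-0 00001-✓ 1-0010 1000-1 10001-✓ 11-010 1100-0
Round 2: -0001-
PIs = {-0001-, -01000, 00-000, 00-110, 000-10, 0000-0, 000101, 011011, 011101, 1-0010, 1000-1, 11-010, 1100-0, 111100}
Coverage chart:
  m0: 00-000,0000-0
  m2: -0001-,000-10,0000-0
  m3: -0001- ←essential
  m5: 000101 ←essential
  m6: 00-110,000-10
  m8: -01000,00-000
  m14: 00-110 ←essential
  m27: 011011 ←essential
  m29: 011101 ←essential
  m33: 1000-1 ←essential
  m35: -0001-,1000-1
  m40: -01000 ←essential
  m48: 1100-0 ←essential
  m50: 1-0010,11-010,1100-0
  m60: 111100 ←essential
Essential: -0001-, -01000, 00-110, 000101, 011011, 011101, 1000-1, 1100-0, 111100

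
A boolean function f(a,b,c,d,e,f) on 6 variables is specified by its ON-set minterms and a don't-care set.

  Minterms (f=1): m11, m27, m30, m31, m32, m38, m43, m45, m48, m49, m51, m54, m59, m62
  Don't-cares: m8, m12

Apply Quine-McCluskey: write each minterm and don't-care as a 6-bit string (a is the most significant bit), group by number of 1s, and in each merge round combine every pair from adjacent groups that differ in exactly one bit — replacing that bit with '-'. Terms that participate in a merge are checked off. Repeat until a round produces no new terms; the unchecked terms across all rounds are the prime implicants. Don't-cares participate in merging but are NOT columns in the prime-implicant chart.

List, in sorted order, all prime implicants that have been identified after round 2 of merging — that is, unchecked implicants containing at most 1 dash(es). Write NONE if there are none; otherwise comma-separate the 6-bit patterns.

[col 0] 001000*, 001011*, 001100*, 011011*, 011110*, 011111*, 100000*, 100110*, 101011*, 101101, 110000*, 110001*, 110011*, 110110*, 111011*, 111110*
[col 1] -01011*, -11011*, -11110, 0-1011*, 001-00, 011-11, 01111-, 1-0000, 1-0110, 1-1011*, 11-011, 11-110, 1100-1, 11000-
[col 2] --1011
Prime implicants: --1011, -11110, 001-00, 011-11, 01111-, 1-0000, 1-0110, 101101, 11-011, 11-110, 1100-1, 11000-

-11110, 001-00, 011-11, 01111-, 1-0000, 1-0110, 101101, 11-011, 11-110, 1100-1, 11000-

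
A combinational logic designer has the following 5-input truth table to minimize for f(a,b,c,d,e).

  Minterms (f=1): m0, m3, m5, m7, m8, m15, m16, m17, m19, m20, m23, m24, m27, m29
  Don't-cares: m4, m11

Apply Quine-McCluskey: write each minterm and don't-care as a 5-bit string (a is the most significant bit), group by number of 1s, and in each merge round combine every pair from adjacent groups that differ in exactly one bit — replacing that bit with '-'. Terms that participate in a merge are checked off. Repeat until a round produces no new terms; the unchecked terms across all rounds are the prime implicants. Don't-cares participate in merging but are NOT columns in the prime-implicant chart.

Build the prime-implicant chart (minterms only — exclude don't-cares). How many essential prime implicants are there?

6

Round 0: 00000✓ 00011✓ 00100✓ 00101✓ 00111✓ 01000✓ 01011✓ 01111✓ 10000✓ 10001✓ 10011✓ 10100✓ 10111✓ 11000✓ 11011✓ 11101
Round 1: -0000✓ -0011✓ -0100✓ -0111✓ -1000✓ -1011✓ 0-000✓ 0-011✓ 0-111✓ 00-00✓ 00-11✓ 001-1 0010- 01-11✓ 1-000✓ 1-011✓ 10-00✓ 10-11✓ 100-1 1000-
Round 2: --000 --011 -0-00 -0-11 0--11
PIs = {--000, --011, -0-00, -0-11, 0--11, 001-1, 0010-, 100-1, 1000-, 11101}
Coverage chart:
  m0: --000,-0-00
  m3: --011,-0-11,0--11
  m5: 001-1,0010-
  m7: -0-11,0--11,001-1
  m8: --000 ←essential
  m15: 0--11 ←essential
  m16: --000,-0-00,1000-
  m17: 100-1,1000-
  m19: --011,-0-11,100-1
  m20: -0-00 ←essential
  m23: -0-11 ←essential
  m24: --000 ←essential
  m27: --011 ←essential
  m29: 11101 ←essential
Essential: --000, --011, -0-00, -0-11, 0--11, 11101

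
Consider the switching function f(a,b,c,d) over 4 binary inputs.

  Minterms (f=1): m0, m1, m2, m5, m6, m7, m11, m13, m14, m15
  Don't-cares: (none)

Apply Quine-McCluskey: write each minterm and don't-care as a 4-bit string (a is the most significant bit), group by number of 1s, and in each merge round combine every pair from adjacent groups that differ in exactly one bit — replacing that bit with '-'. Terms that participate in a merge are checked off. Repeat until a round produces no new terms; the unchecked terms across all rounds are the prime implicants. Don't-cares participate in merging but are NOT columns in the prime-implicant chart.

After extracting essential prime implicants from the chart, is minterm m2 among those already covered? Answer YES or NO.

[col 0] 0000*, 0001*, 0010*, 0101*, 0110*, 0111*, 1011*, 1101*, 1110*, 1111*
[col 1] -101*, -110*, -111*, 0-01, 0-10, 00-0, 000-, 01-1*, 011-*, 1-11, 11-1*, 111-*
[col 2] -1-1, -11-
Prime implicants: -1-1, -11-, 0-01, 0-10, 00-0, 000-, 1-11
PI chart (minterm → PIs covering it):
  0 | 00-0,000-
  1 | 0-01,000-
  2 | 0-10,00-0
  5 | -1-1,0-01
  6 | -11-,0-10
  7 | -1-1,-11-
  11 | 1-11  (sole → essential)
  13 | -1-1  (sole → essential)
  14 | -11-  (sole → essential)
  15 | -1-1,-11-,1-11
Essential prime implicants: -1-1, -11-, 1-11

NO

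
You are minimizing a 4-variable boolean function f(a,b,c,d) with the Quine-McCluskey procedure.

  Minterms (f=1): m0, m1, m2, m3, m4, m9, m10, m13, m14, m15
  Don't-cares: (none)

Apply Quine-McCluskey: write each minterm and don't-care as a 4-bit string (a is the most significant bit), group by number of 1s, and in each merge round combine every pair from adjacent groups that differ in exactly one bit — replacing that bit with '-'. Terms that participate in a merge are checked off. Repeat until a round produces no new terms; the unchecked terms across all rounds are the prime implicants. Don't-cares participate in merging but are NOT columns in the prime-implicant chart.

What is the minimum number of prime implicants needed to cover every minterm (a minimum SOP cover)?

[col 0] 0000*, 0001*, 0010*, 0011*, 0100*, 1001*, 1010*, 1101*, 1110*, 1111*
[col 1] -001, -010, 0-00, 00-0*, 00-1*, 000-*, 001-*, 1-01, 1-10, 11-1, 111-
[col 2] 00--
Prime implicants: -001, -010, 0-00, 00--, 1-01, 1-10, 11-1, 111-
PI chart (minterm → PIs covering it):
  0 | 0-00,00--
  1 | -001,00--
  2 | -010,00--
  3 | 00--  (sole → essential)
  4 | 0-00  (sole → essential)
  9 | -001,1-01
  10 | -010,1-10
  13 | 1-01,11-1
  14 | 1-10,111-
  15 | 11-1,111-
Essential prime implicants: 0-00, 00--
Petrick residual → -001, 1-10, 11-1
Minimum SOP uses 5 PIs: b'c'd + a'c'd' + a'b' + acd' + abd

5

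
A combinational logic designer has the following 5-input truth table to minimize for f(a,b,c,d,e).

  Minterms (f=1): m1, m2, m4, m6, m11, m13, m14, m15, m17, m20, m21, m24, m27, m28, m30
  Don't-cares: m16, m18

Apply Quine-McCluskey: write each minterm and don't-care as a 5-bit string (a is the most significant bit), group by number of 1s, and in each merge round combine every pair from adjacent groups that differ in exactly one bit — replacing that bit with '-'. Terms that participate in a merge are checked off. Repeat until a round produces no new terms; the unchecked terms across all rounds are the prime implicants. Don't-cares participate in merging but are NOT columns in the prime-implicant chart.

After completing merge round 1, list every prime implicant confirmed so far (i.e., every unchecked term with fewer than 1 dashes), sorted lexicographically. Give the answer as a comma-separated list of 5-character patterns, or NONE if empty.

Round 0: 00001✓ 00010✓ 00100✓ 00110✓ 01011✓ 01101✓ 01110✓ 01111✓ 10000✓ 10001✓ 10010✓ 10100✓ 10101✓ 11000✓ 11011✓ 11100✓ 11110✓
Round 1: -0001 -0010 -0100 -1011 -1110 0-110 00-10 001-0 01-11 011-1 0111- 1-000✓ 1-100✓ 10-00✓ 10-01✓ 100-0 1000-✓ 1010-✓ 11-00✓ 111-0
Round 2: 1--00 10-0-
PIs = {-0001, -0010, -0100, -1011, -1110, 0-110, 00-10, 001-0, 01-11, 011-1, 0111-, 1--00, 10-0-, 100-0, 111-0}

NONE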